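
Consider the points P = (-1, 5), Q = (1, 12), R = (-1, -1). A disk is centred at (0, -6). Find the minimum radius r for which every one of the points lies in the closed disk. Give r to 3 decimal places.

18.028

The required radius is the distance from (0, -6) to the farthest point.
Squared distances: 122, 325, 26.
Maximum is 325, attained at Q.
r = √325 ≈ 18.028.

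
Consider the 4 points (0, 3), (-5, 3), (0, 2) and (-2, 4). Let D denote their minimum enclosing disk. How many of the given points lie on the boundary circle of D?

The farthest pair is (-5, 3)–(0, 2) with squared distance 26. The circle on this segment as diameter has centre (-2.5, 2.5) and r² = 26/4 = 6.5.
Check (0, 3): distance² to centre = 6.5 ≤ 6.5, so it lies inside.
All remaining points lie in this disk, and no smaller disk contains both endpoints, so this is the minimum enclosing circle.
The points at distance exactly r from the centre are (0, 3), (-5, 3), (0, 2) — 3 points.

3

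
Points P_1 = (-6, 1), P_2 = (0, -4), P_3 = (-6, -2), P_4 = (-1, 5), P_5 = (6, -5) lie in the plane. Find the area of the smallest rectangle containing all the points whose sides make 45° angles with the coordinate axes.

In coordinates u = x + y, v = x − y the rectangle is axis-aligned; the map (x,y)→(u,v) scales areas by 2.
u-values: -5, -4, -8, 4, 1; range = 4 − (-8) = 12.
v-values: -7, 4, -4, -6, 11; range = 11 − (-7) = 18.
Area = (12 × 18) / 2 = 108.

108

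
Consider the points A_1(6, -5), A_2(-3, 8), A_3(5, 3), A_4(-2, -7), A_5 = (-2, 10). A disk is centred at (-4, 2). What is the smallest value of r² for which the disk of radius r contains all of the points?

The required radius is the distance from (-4, 2) to the farthest point.
Squared distances: 149, 37, 82, 85, 68.
Maximum is 149, attained at A_1.

149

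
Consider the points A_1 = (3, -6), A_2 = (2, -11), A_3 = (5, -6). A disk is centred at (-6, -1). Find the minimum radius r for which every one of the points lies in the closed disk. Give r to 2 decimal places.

The required radius is the distance from (-6, -1) to the farthest point.
Squared distances: 106, 164, 146.
Maximum is 164, attained at A_2.
r = √164 ≈ 12.81.

12.81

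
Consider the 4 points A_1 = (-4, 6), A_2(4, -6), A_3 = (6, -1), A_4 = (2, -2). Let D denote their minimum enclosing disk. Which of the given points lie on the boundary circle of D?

A_1, A_2

The farthest pair is A_1–A_2 with squared distance 208. The circle on this segment as diameter has centre (0, 0) and r² = 208/4 = 52.
Check A_3: distance² to centre = 37 ≤ 52, so it lies inside.
All remaining points lie in this disk, and no smaller disk contains both endpoints, so this is the minimum enclosing circle.
The points at distance exactly r from the centre are A_1, A_2 — 2 points.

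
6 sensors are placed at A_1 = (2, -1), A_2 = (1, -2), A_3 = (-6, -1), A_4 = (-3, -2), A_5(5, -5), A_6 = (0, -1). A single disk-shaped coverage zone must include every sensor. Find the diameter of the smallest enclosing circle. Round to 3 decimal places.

By Welzl's lemma the MEC is supported by two points (diametrically opposite) or three points (on a circumcircle).
The farthest pair is A_3–A_5 with squared distance 137. The circle on this segment as diameter has centre (-0.5, -3) and r² = 137/4 = 34.25.
Check A_1: distance² to centre = 10.25 ≤ 34.25, so it lies inside.
All remaining points lie in this disk, and no smaller disk contains both endpoints, so this is the minimum enclosing circle.
Diameter = 2r = 2√(34.25) ≈ 11.705.

11.705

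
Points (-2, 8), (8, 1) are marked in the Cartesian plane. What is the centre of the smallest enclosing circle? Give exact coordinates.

The smallest circle enclosing two points has them as diameter endpoints.
Centre = midpoint = (3, 4.5); r² = |(-2, 8)−(8, 1)|²/4 = 149/4 = 37.25.
Centre = (3, 4.5).

(3, 4.5)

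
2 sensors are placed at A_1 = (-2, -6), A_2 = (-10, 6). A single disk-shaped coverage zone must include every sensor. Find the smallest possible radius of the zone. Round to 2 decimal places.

7.21

The smallest circle enclosing two points has them as diameter endpoints.
Centre = midpoint = (-6, 0); r² = |A_1A_2|²/4 = 208/4 = 52.
r = √52 ≈ 7.21.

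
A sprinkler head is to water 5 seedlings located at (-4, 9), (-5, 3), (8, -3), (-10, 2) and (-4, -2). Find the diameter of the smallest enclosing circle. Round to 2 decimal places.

18.74

By Welzl's lemma the MEC is supported by two points (diametrically opposite) or three points (on a circumcircle).
The minimum enclosing circle is determined by three boundary points: (-4, 9), (8, -3), (-10, 2).
Their circumcentre is (-21/26, 5/26) with r² = 29665/338.
The farthest remaining point (-5, 3) is at distance² 8605/338 ≤ 29665/338.
Diameter = 2r = 2√(29665/338) ≈ 18.74.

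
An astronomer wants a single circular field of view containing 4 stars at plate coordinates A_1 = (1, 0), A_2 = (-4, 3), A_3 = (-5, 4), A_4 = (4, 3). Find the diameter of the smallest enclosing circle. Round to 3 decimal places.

By Welzl's lemma the MEC is supported by two points (diametrically opposite) or three points (on a circumcircle).
The farthest pair is A_3–A_4 with squared distance 82. The circle on this segment as diameter has centre (-0.5, 3.5) and r² = 82/4 = 20.5.
Check A_1: distance² to centre = 14.5 ≤ 20.5, so it lies inside.
All remaining points lie in this disk, and no smaller disk contains both endpoints, so this is the minimum enclosing circle.
Diameter = 2r = 2√(20.5) ≈ 9.055.

9.055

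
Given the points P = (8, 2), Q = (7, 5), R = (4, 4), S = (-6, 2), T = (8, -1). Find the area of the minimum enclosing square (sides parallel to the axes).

196

The bounding box has width 14 and height 6.
An axis-aligned square enclosing the set must have side ≥ max(width, height).
So the minimum side is max(14, 6) = 14.
Area = 14² = 196.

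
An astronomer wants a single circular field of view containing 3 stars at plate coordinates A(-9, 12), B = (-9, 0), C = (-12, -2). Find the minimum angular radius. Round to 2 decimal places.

7.16

Side lengths²: AB² = 144, AC² = 205, BC² = 13.
Since AC² = 205 ≥ 144 + 13 = 157, the angle opposite AC is not acute, so the smallest enclosing circle has AC as diameter.
Centre = midpoint of AC = (-10.5, 5), r² = 205/4 = 51.25.
r = √(51.25) ≈ 7.16.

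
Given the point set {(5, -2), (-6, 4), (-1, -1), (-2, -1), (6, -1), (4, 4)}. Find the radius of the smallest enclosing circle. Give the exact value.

A smallest enclosing disk is always determined by at most three of the input points on its boundary.
The farthest pair is (-6, 4)–(6, -1) with squared distance 169. The circle on this segment as diameter has centre (0, 1.5) and r² = 169/4 = 42.25.
Check (5, -2): distance² to centre = 37.25 ≤ 42.25, so it lies inside.
All remaining points lie in this disk, and no smaller disk contains both endpoints, so this is the minimum enclosing circle.
r = √(42.25) = 6.5.

6.5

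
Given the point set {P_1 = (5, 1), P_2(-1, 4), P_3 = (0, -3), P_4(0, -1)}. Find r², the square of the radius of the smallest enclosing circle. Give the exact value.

5125/338

The minimum enclosing circle is determined by three boundary points: P_1, P_2, P_3.
Their circumcentre is (29/26, 19/26) with r² = 5125/338.
The farthest remaining point P_4 is at distance² 1433/338 ≤ 5125/338.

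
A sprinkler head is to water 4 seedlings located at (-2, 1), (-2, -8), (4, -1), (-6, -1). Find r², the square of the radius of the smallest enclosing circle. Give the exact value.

5525/196

The minimum enclosing circle of a finite set is fixed by two of the points (as a diameter) or three (as a circumcircle).
The minimum enclosing circle is determined by three boundary points: (-2, -8), (4, -1), (-6, -1).
Their circumcentre is (-1, -39/14) with r² = 5525/196.
The farthest remaining point (-2, 1) is at distance² 3005/196 ≤ 5525/196.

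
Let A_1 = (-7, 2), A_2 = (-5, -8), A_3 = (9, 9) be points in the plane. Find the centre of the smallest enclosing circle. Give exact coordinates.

Side lengths²: A_1A_2² = 104, A_1A_3² = 305, A_2A_3² = 485.
Since A_2A_3² = 485 ≥ 305 + 104 = 409, the angle opposite A_2A_3 is not acute, so the smallest enclosing circle has A_2A_3 as diameter.
Centre = midpoint of A_2A_3 = (2, 0.5), r² = 485/4 = 121.25.
Centre = (2, 0.5).

(2, 0.5)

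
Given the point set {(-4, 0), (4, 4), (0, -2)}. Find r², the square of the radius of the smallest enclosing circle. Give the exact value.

20

Call the three points A, B, C in the order given.
Side lengths²: AB² = 80, AC² = 20, BC² = 52.
Since AB² = 80 ≥ 52 + 20 = 72, the angle opposite AB is not acute, so the smallest enclosing circle has AB as diameter.
Centre = midpoint of AB = (0, 2), r² = 80/4 = 20.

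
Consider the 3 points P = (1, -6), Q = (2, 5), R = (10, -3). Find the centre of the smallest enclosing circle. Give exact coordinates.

Side lengths²: PQ² = 122, PR² = 90, QR² = 128.
Since QR² = 128 < 122 + 90 = 212, the triangle is acute, so the smallest enclosing circle is the circumcircle.
Circumcentre = (4.25, -0.75), r² = 38.125.
Centre = (4.25, -0.75).

(4.25, -0.75)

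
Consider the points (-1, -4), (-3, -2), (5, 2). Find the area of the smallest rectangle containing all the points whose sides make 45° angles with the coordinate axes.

24

In coordinates u = x + y, v = x − y the rectangle is axis-aligned; the map (x,y)→(u,v) scales areas by 2.
u-values: -5, -5, 7; range = 7 − (-5) = 12.
v-values: 3, -1, 3; range = 3 − (-1) = 4.
Area = (12 × 4) / 2 = 24.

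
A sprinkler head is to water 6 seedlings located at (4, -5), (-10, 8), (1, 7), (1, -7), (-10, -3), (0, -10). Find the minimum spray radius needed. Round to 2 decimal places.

The minimum enclosing circle of a finite set is fixed by two of the points (as a diameter) or three (as a circumcircle).
The farthest pair is (-10, 8)–(0, -10) with squared distance 424. The circle on this segment as diameter has centre (-5, -1) and r² = 424/4 = 106.
Check (4, -5): distance² to centre = 97 ≤ 106, so it lies inside.
All remaining points lie in this disk, and no smaller disk contains both endpoints, so this is the minimum enclosing circle.
r = √106 ≈ 10.30.

10.30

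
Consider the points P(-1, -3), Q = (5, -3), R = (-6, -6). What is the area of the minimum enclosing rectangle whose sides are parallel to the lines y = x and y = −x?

In coordinates u = x + y, v = x − y the rectangle is axis-aligned; the map (x,y)→(u,v) scales areas by 2.
u-values: -4, 2, -12; range = 2 − (-12) = 14.
v-values: 2, 8, 0; range = 8 − 0 = 8.
Area = (14 × 8) / 2 = 56.

56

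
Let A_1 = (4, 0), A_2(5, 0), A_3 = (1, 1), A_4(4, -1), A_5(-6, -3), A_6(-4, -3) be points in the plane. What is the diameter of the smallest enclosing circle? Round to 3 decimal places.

11.402

The farthest pair is A_2–A_5 with squared distance 130. The circle on this segment as diameter has centre (-0.5, -1.5) and r² = 130/4 = 32.5.
Check A_1: distance² to centre = 22.5 ≤ 32.5, so it lies inside.
All remaining points lie in this disk, and no smaller disk contains both endpoints, so this is the minimum enclosing circle.
Diameter = 2r = 2√(32.5) ≈ 11.402.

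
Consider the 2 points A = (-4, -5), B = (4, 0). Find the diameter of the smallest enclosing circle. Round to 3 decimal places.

9.434

The smallest circle enclosing two points has them as diameter endpoints.
Centre = midpoint = (0, -2.5); r² = |AB|²/4 = 89/4 = 22.25.
Diameter = 2r = 2√(22.25) ≈ 9.434.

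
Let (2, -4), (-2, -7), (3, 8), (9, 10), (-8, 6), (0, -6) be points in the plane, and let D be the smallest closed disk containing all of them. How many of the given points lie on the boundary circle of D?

A smallest enclosing disk is always determined by at most three of the input points on its boundary.
The minimum enclosing circle is determined by three boundary points: (-2, -7), (9, 10), (-8, 6).
Their circumcentre is (173/98, 257/98) with r² = 512705/4802.
The farthest remaining point (0, -6) is at distance² 371977/4802 ≤ 512705/4802.
The points at distance exactly r from the centre are (-2, -7), (9, 10), (-8, 6) — 3 points.

3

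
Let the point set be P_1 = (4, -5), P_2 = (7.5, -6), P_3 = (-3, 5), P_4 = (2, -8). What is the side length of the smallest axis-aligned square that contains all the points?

13

The bounding box has width 10.5 and height 13.
An axis-aligned square enclosing the set must have side ≥ max(width, height).
So the minimum side is max(10.5, 13) = 13.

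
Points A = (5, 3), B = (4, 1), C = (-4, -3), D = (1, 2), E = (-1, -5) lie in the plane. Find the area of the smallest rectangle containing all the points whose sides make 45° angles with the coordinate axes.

37.5

In coordinates u = x + y, v = x − y the rectangle is axis-aligned; the map (x,y)→(u,v) scales areas by 2.
u-values: 8, 5, -7, 3, -6; range = 8 − (-7) = 15.
v-values: 2, 3, -1, -1, 4; range = 4 − (-1) = 5.
Area = (15 × 5) / 2 = 37.5.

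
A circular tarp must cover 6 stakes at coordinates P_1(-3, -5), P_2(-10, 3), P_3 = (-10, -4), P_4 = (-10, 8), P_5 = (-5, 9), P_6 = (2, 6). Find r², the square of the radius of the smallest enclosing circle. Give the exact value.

The minimum enclosing circle of a finite set is fixed by two of the points (as a diameter) or three (as a circumcircle).
The minimum enclosing circle is determined by three boundary points: P_3, P_4, P_6.
Their circumcentre is (-29/6, 2) with r² = 2257/36.
The farthest remaining point P_1 is at distance² 1885/36 ≤ 2257/36.

2257/36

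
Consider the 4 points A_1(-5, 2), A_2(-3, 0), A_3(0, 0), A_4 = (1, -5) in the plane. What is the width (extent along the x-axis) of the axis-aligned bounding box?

max x = 1, min x = -5, so width = 6.

6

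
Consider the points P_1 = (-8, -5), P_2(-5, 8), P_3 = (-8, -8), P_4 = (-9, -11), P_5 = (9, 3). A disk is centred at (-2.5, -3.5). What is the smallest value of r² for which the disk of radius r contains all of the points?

174.5

The required radius is the distance from (-2.5, -3.5) to the farthest point.
Squared distances: 32.5, 138.5, 50.5, 98.5, 174.5.
Maximum is 174.5, attained at P_5.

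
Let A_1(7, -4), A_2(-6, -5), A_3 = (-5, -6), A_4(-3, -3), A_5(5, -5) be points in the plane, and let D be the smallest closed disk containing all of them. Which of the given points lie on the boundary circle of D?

A smallest enclosing disk is always determined by at most three of the input points on its boundary.
The farthest pair is A_1–A_2 with squared distance 170. The circle on this segment as diameter has centre (0.5, -4.5) and r² = 170/4 = 42.5.
Check A_3: distance² to centre = 32.5 ≤ 42.5, so it lies inside.
All remaining points lie in this disk, and no smaller disk contains both endpoints, so this is the minimum enclosing circle.
The points at distance exactly r from the centre are A_1, A_2 — 2 points.

A_1, A_2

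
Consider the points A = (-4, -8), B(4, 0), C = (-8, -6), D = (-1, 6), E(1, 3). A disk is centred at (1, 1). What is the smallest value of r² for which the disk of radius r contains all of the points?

130

The required radius is the distance from (1, 1) to the farthest point.
Squared distances: 106, 10, 130, 29, 4.
Maximum is 130, attained at C.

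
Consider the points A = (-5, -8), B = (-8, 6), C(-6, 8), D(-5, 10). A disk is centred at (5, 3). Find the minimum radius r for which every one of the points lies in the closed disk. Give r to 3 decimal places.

14.866

The required radius is the distance from (5, 3) to the farthest point.
Squared distances: 221, 178, 146, 149.
Maximum is 221, attained at A.
r = √221 ≈ 14.866.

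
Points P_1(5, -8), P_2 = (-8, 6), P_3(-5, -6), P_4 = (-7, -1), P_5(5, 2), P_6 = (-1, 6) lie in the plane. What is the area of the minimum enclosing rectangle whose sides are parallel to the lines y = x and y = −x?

243

In coordinates u = x + y, v = x − y the rectangle is axis-aligned; the map (x,y)→(u,v) scales areas by 2.
u-values: -3, -2, -11, -8, 7, 5; range = 7 − (-11) = 18.
v-values: 13, -14, 1, -6, 3, -7; range = 13 − (-14) = 27.
Area = (18 × 27) / 2 = 243.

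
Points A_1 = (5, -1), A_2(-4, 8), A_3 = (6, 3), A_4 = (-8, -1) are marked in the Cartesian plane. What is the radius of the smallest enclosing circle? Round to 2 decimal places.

7.29

A smallest enclosing disk is always determined by at most three of the input points on its boundary.
The minimum enclosing circle is determined by three boundary points: A_2, A_3, A_4.
Their circumcentre is (-12/11, 29/22) with r² = 25705/484.
The farthest remaining point A_1 is at distance² 20557/484 ≤ 25705/484.
r = √(25705/484) ≈ 7.29.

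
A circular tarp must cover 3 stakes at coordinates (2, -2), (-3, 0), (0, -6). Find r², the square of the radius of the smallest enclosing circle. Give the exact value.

11.328125

Call the three points A, B, C in the order given.
Side lengths²: AB² = 29, AC² = 20, BC² = 45.
Since BC² = 45 < 29 + 20 = 49, the triangle is acute, so the smallest enclosing circle is the circumcircle.
Circumcentre = (-1.25, -2.875), r² = 11.328125.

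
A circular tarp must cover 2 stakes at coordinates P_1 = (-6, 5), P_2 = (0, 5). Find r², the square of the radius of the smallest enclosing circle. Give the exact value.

The smallest circle enclosing two points has them as diameter endpoints.
Centre = midpoint = (-3, 5); r² = |P_1P_2|²/4 = 36/4 = 9.

9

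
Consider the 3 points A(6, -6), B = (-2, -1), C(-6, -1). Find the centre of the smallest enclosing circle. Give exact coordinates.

(0, -3.5)

Side lengths²: AB² = 89, AC² = 169, BC² = 16.
Since AC² = 169 ≥ 89 + 16 = 105, the angle opposite AC is not acute, so the smallest enclosing circle has AC as diameter.
Centre = midpoint of AC = (0, -3.5), r² = 169/4 = 42.25.
Centre = (0, -3.5).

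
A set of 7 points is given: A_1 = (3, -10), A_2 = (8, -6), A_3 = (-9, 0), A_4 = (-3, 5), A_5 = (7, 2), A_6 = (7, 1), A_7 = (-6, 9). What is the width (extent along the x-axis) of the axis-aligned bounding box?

17

max x = 8, min x = -9, so width = 17.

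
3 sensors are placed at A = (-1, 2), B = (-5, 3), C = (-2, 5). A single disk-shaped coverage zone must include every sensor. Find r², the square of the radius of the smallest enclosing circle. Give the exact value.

Side lengths²: AB² = 17, AC² = 10, BC² = 13.
Since AB² = 17 < 13 + 10 = 23, the triangle is acute, so the smallest enclosing circle is the circumcircle.
Circumcentre = (-63/22, 67/22), r² = 1105/242.

1105/242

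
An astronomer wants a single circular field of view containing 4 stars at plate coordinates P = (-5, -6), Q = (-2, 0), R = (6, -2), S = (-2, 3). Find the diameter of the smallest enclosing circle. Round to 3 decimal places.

12.041

The minimum enclosing circle of a finite set is fixed by two of the points (as a diameter) or three (as a circumcircle).
The minimum enclosing circle is determined by three boundary points: P, R, S.
Their circumcentre is (1/58, -155/58) with r² = 60965/1682.
The farthest remaining point Q is at distance² 18857/1682 ≤ 60965/1682.
Diameter = 2r = 2√(60965/1682) ≈ 12.041.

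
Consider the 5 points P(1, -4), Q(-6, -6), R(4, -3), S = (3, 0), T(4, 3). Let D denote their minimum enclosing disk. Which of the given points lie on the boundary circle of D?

Q, T

By Welzl's lemma the MEC is supported by two points (diametrically opposite) or three points (on a circumcircle).
The farthest pair is Q–T with squared distance 181. The circle on this segment as diameter has centre (-1, -1.5) and r² = 181/4 = 45.25.
Check P: distance² to centre = 10.25 ≤ 45.25, so it lies inside.
All remaining points lie in this disk, and no smaller disk contains both endpoints, so this is the minimum enclosing circle.
The points at distance exactly r from the centre are Q, T — 2 points.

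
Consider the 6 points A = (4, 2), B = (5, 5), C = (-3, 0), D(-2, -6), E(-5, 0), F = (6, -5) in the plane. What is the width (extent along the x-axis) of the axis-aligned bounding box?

11

max x = 6, min x = -5, so width = 11.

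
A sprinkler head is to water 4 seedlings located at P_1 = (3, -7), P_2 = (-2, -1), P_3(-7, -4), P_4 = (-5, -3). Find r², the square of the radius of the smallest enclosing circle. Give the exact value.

The minimum enclosing circle of a finite set is fixed by two of the points (as a diameter) or three (as a circumcircle).
The farthest pair is P_1–P_3 with squared distance 109. The circle on this segment as diameter has centre (-2, -5.5) and r² = 109/4 = 27.25.
Check P_2: distance² to centre = 20.25 ≤ 27.25, so it lies inside.
All remaining points lie in this disk, and no smaller disk contains both endpoints, so this is the minimum enclosing circle.

27.25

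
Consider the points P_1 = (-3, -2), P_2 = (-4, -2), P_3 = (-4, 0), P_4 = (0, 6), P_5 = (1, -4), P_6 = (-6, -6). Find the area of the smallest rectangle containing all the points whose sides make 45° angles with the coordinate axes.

99

In coordinates u = x + y, v = x − y the rectangle is axis-aligned; the map (x,y)→(u,v) scales areas by 2.
u-values: -5, -6, -4, 6, -3, -12; range = 6 − (-12) = 18.
v-values: -1, -2, -4, -6, 5, 0; range = 5 − (-6) = 11.
Area = (18 × 11) / 2 = 99.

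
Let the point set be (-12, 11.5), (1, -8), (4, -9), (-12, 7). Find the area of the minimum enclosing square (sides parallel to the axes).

The bounding box has width 16 and height 20.5.
An axis-aligned square enclosing the set must have side ≥ max(width, height).
So the minimum side is max(16, 20.5) = 20.5.
Area = 20.5² = 420.25.

420.25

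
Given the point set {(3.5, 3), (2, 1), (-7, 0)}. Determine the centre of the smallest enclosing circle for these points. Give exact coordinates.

Call the three points A, B, C in the order given.
Side lengths²: AB² = 6.25, AC² = 119.25, BC² = 82.
Since AC² = 119.25 ≥ 82 + 6.25 = 88.25, the angle opposite AC is not acute, so the smallest enclosing circle has AC as diameter.
Centre = midpoint of AC = (-1.75, 1.5), r² = 119.25/4 = 29.8125.
Centre = (-1.75, 1.5).

(-1.75, 1.5)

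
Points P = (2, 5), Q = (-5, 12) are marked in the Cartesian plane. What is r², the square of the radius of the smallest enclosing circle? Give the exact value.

24.5

The smallest circle enclosing two points has them as diameter endpoints.
Centre = midpoint = (-1.5, 8.5); r² = |PQ|²/4 = 98/4 = 24.5.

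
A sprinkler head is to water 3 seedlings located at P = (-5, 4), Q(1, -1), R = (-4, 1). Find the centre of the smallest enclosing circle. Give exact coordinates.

Side lengths²: PQ² = 61, PR² = 10, QR² = 29.
Since PQ² = 61 ≥ 29 + 10 = 39, the angle opposite PQ is not acute, so the smallest enclosing circle has PQ as diameter.
Centre = midpoint of PQ = (-2, 1.5), r² = 61/4 = 15.25.
Centre = (-2, 1.5).

(-2, 1.5)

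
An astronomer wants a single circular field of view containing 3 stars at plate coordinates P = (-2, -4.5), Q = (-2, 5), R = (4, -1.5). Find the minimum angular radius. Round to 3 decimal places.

Side lengths²: PQ² = 90.25, PR² = 45, QR² = 78.25.
Since PQ² = 90.25 < 78.25 + 45 = 123.25, the triangle is acute, so the smallest enclosing circle is the circumcircle.
Circumcentre = (-0.625, 0.25), r² = 24.453125.
r = √(24.453125) ≈ 4.945.

4.945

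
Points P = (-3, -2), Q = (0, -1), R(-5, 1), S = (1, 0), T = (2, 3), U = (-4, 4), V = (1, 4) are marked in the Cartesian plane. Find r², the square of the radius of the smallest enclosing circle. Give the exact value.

A smallest enclosing disk is always determined by at most three of the input points on its boundary.
The minimum enclosing circle is determined by three boundary points: P, T, U.
Their circumcentre is (-19/14, 19/14) with r² = 1369/98.
The farthest remaining point R is at distance² 1313/98 ≤ 1369/98.

1369/98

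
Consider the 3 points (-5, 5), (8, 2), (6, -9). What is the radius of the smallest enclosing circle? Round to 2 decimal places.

Call the three points A, B, C in the order given.
Side lengths²: AB² = 178, AC² = 317, BC² = 125.
Since AC² = 317 ≥ 178 + 125 = 303, the angle opposite AC is not acute, so the smallest enclosing circle has AC as diameter.
Centre = midpoint of AC = (0.5, -2), r² = 317/4 = 79.25.
r = √(79.25) ≈ 8.90.

8.90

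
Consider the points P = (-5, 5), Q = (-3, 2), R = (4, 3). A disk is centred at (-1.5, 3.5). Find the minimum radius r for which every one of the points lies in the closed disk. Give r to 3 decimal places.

The required radius is the distance from (-1.5, 3.5) to the farthest point.
Squared distances: 14.5, 4.5, 30.5.
Maximum is 30.5, attained at R.
r = √(30.5) ≈ 5.523.

5.523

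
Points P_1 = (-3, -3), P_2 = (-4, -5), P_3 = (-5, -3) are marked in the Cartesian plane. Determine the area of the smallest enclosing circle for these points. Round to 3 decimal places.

4.909

Side lengths²: P_1P_2² = 5, P_1P_3² = 4, P_2P_3² = 5.
Since P_2P_3² = 5 < 5 + 4 = 9, the triangle is acute, so the smallest enclosing circle is the circumcircle.
Circumcentre = (-4, -3.75), r² = 1.5625.
Area = π·r² = π·1.5625 ≈ 4.909.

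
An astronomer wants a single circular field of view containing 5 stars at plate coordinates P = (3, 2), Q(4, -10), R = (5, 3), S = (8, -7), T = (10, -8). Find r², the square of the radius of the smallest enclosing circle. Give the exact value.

The minimum enclosing circle is determined by three boundary points: Q, R, T.
Their circumcentre is (197/38, -135/38) with r² = 31025/722.
The farthest remaining point P is at distance² 25705/722 ≤ 31025/722.

31025/722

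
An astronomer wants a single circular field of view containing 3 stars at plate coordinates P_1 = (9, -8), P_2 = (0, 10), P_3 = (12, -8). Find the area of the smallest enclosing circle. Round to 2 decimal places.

Side lengths²: P_1P_2² = 405, P_1P_3² = 9, P_2P_3² = 468.
Since P_2P_3² = 468 ≥ 405 + 9 = 414, the angle opposite P_2P_3 is not acute, so the smallest enclosing circle has P_2P_3 as diameter.
Centre = midpoint of P_2P_3 = (6, 1), r² = 468/4 = 117.
Area = π·r² = π·117 ≈ 367.57.

367.57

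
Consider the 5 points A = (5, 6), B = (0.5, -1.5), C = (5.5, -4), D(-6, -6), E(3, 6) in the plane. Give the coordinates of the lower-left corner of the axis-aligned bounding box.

x-range [-6, 5.5], y-range [-6, 6].
The lower-left corner is (-6, -6).

(-6, -6)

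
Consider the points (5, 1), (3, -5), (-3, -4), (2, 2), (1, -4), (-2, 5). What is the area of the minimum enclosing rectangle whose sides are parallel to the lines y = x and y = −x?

97.5

In coordinates u = x + y, v = x − y the rectangle is axis-aligned; the map (x,y)→(u,v) scales areas by 2.
u-values: 6, -2, -7, 4, -3, 3; range = 6 − (-7) = 13.
v-values: 4, 8, 1, 0, 5, -7; range = 8 − (-7) = 15.
Area = (13 × 15) / 2 = 97.5.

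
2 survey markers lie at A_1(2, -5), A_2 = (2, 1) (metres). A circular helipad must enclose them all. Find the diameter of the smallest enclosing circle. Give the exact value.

The smallest circle enclosing two points has them as diameter endpoints.
Centre = midpoint = (2, -2); r² = |A_1A_2|²/4 = 36/4 = 9.
Diameter = 2r = 2√9 = 6.

6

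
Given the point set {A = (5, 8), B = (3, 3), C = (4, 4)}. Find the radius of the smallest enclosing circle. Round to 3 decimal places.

2.693

Side lengths²: AB² = 29, AC² = 17, BC² = 2.
Since AB² = 29 ≥ 17 + 2 = 19, the angle opposite AB is not acute, so the smallest enclosing circle has AB as diameter.
Centre = midpoint of AB = (4, 5.5), r² = 29/4 = 7.25.
r = √(7.25) ≈ 2.693.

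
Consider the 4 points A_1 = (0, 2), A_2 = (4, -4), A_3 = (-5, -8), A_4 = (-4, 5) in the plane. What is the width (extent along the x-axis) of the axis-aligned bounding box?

max x = 4, min x = -5, so width = 9.

9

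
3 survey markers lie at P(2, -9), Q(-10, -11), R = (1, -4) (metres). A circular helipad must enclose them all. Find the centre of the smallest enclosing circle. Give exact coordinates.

(-136/31, -238/31)

Side lengths²: PQ² = 148, PR² = 26, QR² = 170.
Since QR² = 170 < 148 + 26 = 174, the triangle is acute, so the smallest enclosing circle is the circumcircle.
Circumcentre = (-136/31, -238/31), r² = 40885/961.
Centre = (-136/31, -238/31).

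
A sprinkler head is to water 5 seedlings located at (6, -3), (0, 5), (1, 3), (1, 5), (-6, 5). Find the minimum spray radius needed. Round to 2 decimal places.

7.21

By Welzl's lemma the MEC is supported by two points (diametrically opposite) or three points (on a circumcircle).
The farthest pair is (6, -3)–(-6, 5) with squared distance 208. The circle on this segment as diameter has centre (0, 1) and r² = 208/4 = 52.
Check (0, 5): distance² to centre = 16 ≤ 52, so it lies inside.
All remaining points lie in this disk, and no smaller disk contains both endpoints, so this is the minimum enclosing circle.
r = √52 ≈ 7.21.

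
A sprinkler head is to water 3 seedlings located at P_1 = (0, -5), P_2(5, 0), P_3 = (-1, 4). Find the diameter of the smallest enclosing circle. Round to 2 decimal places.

9.23

Side lengths²: P_1P_2² = 50, P_1P_3² = 82, P_2P_3² = 52.
Since P_1P_3² = 82 < 52 + 50 = 102, the triangle is acute, so the smallest enclosing circle is the circumcircle.
Circumcentre = (0.4, -0.4), r² = 21.32.
Diameter = 2r = 2√(21.32) ≈ 9.23.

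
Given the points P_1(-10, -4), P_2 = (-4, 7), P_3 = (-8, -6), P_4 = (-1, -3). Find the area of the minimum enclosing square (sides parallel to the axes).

The bounding box has width 9 and height 13.
An axis-aligned square enclosing the set must have side ≥ max(width, height).
So the minimum side is max(9, 13) = 13.
Area = 13² = 169.

169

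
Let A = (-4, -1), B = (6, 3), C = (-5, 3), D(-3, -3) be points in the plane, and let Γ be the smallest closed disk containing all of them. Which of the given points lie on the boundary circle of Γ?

B, C, D

The minimum enclosing circle of a finite set is fixed by two of the points (as a diameter) or three (as a circumcircle).
The minimum enclosing circle is determined by three boundary points: B, C, D.
Their circumcentre is (0.5, 1.5) with r² = 32.5.
The farthest remaining point A is at distance² 26.5 ≤ 32.5.
The points at distance exactly r from the centre are B, C, D — 3 points.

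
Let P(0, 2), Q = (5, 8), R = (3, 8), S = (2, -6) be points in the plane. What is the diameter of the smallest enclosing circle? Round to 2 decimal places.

A smallest enclosing disk is always determined by at most three of the input points on its boundary.
The farthest pair is Q–S with squared distance 205. The circle on this segment as diameter has centre (3.5, 1) and r² = 205/4 = 51.25.
Check P: distance² to centre = 13.25 ≤ 51.25, so it lies inside.
All remaining points lie in this disk, and no smaller disk contains both endpoints, so this is the minimum enclosing circle.
Diameter = 2r = 2√(51.25) ≈ 14.32.

14.32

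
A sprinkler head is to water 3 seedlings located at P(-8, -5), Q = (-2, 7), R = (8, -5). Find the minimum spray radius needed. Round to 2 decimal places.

Side lengths²: PQ² = 180, PR² = 256, QR² = 244.
Since PR² = 256 < 244 + 180 = 424, the triangle is acute, so the smallest enclosing circle is the circumcircle.
Circumcentre = (0, -1.5), r² = 76.25.
r = √(76.25) ≈ 8.73.

8.73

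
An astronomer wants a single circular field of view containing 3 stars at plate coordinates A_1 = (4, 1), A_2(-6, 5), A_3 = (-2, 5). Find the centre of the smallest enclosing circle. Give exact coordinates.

Side lengths²: A_1A_2² = 116, A_1A_3² = 52, A_2A_3² = 16.
Since A_1A_2² = 116 ≥ 52 + 16 = 68, the angle opposite A_1A_2 is not acute, so the smallest enclosing circle has A_1A_2 as diameter.
Centre = midpoint of A_1A_2 = (-1, 3), r² = 116/4 = 29.
Centre = (-1, 3).

(-1, 3)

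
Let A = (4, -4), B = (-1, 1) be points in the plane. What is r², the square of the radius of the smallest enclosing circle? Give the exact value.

12.5

The smallest circle enclosing two points has them as diameter endpoints.
Centre = midpoint = (1.5, -1.5); r² = |AB|²/4 = 50/4 = 12.5.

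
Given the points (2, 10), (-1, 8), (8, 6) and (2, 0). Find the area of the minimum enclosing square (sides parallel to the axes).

The bounding box has width 9 and height 10.
An axis-aligned square enclosing the set must have side ≥ max(width, height).
So the minimum side is max(9, 10) = 10.
Area = 10² = 100.

100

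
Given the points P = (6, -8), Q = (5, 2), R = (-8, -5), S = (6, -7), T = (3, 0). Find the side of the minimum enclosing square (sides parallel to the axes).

14

The bounding box has width 14 and height 10.
An axis-aligned square enclosing the set must have side ≥ max(width, height).
So the minimum side is max(14, 10) = 14.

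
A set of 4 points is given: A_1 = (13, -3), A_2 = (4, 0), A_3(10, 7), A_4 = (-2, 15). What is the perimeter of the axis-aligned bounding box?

66

Width = max x − min x = 13 − (-2) = 15.
Height = max y − min y = 15 − (-3) = 18.
Perimeter = 2(15 + 18) = 66.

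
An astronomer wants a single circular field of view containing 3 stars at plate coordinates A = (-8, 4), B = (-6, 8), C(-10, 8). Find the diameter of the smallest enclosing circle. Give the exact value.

5

Side lengths²: AB² = 20, AC² = 20, BC² = 16.
Since AC² = 20 < 20 + 16 = 36, the triangle is acute, so the smallest enclosing circle is the circumcircle.
Circumcentre = (-8, 6.5), r² = 6.25.
Diameter = 2r = 2√(6.25) = 5.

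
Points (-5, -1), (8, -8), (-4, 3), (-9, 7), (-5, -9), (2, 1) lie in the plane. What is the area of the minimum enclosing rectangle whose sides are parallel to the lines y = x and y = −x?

In coordinates u = x + y, v = x − y the rectangle is axis-aligned; the map (x,y)→(u,v) scales areas by 2.
u-values: -6, 0, -1, -2, -14, 3; range = 3 − (-14) = 17.
v-values: -4, 16, -7, -16, 4, 1; range = 16 − (-16) = 32.
Area = (17 × 32) / 2 = 272.

272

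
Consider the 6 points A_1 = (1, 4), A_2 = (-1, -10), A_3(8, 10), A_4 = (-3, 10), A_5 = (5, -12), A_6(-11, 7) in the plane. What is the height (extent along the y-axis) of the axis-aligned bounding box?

22

max y = 10, min y = -12, so height = 22.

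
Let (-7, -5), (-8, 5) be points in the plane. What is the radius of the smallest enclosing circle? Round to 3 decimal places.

5.025

The smallest circle enclosing two points has them as diameter endpoints.
Centre = midpoint = (-7.5, 0); r² = |(-7, -5)−(-8, 5)|²/4 = 101/4 = 25.25.
r = √(25.25) ≈ 5.025.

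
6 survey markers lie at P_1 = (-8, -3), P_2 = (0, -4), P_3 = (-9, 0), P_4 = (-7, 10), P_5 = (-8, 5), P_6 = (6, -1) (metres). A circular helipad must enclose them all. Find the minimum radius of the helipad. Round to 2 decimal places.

8.72

The minimum enclosing circle is determined by three boundary points: P_1, P_4, P_6.
Their circumcentre is (-31/18, 55/18) with r² = 12325/162.
The farthest remaining point P_3 is at distance² 10093/162 ≤ 12325/162.
r = √(12325/162) ≈ 8.72.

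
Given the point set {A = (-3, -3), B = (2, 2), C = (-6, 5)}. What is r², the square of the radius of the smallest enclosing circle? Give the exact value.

5329/242

Side lengths²: AB² = 50, AC² = 73, BC² = 73.
Since BC² = 73 < 73 + 50 = 123, the triangle is acute, so the smallest enclosing circle is the circumcircle.
Circumcentre = (-59/22, 37/22), r² = 5329/242.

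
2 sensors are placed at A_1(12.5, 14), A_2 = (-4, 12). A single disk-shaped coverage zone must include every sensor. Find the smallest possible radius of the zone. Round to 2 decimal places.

8.31

The smallest circle enclosing two points has them as diameter endpoints.
Centre = midpoint = (4.25, 13); r² = |A_1A_2|²/4 = 276.25/4 = 69.0625.
r = √(69.0625) ≈ 8.31.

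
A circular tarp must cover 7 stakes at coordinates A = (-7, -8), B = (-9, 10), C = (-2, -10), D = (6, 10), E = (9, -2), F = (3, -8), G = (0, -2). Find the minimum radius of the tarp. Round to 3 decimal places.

A smallest enclosing disk is always determined by at most three of the input points on its boundary.
The minimum enclosing circle is determined by three boundary points: B, C, D.
Their circumcentre is (-1.5, 1.4) with r² = 130.21.
The farthest remaining point E is at distance² 121.81 ≤ 130.21.
r = √(130.21) ≈ 11.411.

11.411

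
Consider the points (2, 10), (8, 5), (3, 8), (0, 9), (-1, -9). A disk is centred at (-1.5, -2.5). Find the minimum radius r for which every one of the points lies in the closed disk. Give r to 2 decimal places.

12.98

The required radius is the distance from (-1.5, -2.5) to the farthest point.
Squared distances: 168.5, 146.5, 130.5, 134.5, 42.5.
Maximum is 168.5, attained at (2, 10).
r = √(168.5) ≈ 12.98.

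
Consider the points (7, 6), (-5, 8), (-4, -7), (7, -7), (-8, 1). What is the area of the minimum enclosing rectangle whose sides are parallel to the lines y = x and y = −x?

In coordinates u = x + y, v = x − y the rectangle is axis-aligned; the map (x,y)→(u,v) scales areas by 2.
u-values: 13, 3, -11, 0, -7; range = 13 − (-11) = 24.
v-values: 1, -13, 3, 14, -9; range = 14 − (-13) = 27.
Area = (24 × 27) / 2 = 324.

324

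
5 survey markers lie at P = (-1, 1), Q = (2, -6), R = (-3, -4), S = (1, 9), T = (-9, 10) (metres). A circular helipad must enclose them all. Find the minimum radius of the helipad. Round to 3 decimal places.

The farthest pair is Q–T with squared distance 377. The circle on this segment as diameter has centre (-3.5, 2) and r² = 377/4 = 94.25.
Check P: distance² to centre = 7.25 ≤ 94.25, so it lies inside.
All remaining points lie in this disk, and no smaller disk contains both endpoints, so this is the minimum enclosing circle.
r = √(94.25) ≈ 9.708.

9.708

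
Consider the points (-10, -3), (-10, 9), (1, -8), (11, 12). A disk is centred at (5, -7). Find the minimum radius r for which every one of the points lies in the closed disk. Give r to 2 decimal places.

21.93

The required radius is the distance from (5, -7) to the farthest point.
Squared distances: 241, 481, 17, 397.
Maximum is 481, attained at (-10, 9).
r = √481 ≈ 21.93.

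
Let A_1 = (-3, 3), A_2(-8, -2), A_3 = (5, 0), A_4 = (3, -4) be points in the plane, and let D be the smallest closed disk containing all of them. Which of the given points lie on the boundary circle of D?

A_2, A_3

The minimum enclosing circle of a finite set is fixed by two of the points (as a diameter) or three (as a circumcircle).
The farthest pair is A_2–A_3 with squared distance 173. The circle on this segment as diameter has centre (-1.5, -1) and r² = 173/4 = 43.25.
Check A_1: distance² to centre = 18.25 ≤ 43.25, so it lies inside.
All remaining points lie in this disk, and no smaller disk contains both endpoints, so this is the minimum enclosing circle.
The points at distance exactly r from the centre are A_2, A_3 — 2 points.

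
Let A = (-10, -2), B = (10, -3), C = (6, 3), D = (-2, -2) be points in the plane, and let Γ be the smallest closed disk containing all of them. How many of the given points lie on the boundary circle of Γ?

2

By Welzl's lemma the MEC is supported by two points (diametrically opposite) or three points (on a circumcircle).
The farthest pair is A–B with squared distance 401. The circle on this segment as diameter has centre (0, -2.5) and r² = 401/4 = 100.25.
Check C: distance² to centre = 66.25 ≤ 100.25, so it lies inside.
All remaining points lie in this disk, and no smaller disk contains both endpoints, so this is the minimum enclosing circle.
The points at distance exactly r from the centre are A, B — 2 points.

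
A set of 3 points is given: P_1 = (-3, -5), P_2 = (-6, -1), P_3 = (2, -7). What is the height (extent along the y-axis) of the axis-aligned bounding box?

6

max y = -1, min y = -7, so height = 6.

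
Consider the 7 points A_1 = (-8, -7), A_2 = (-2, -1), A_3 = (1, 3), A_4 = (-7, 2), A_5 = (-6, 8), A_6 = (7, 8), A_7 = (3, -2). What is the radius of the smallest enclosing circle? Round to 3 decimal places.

10.607

The minimum enclosing circle of a finite set is fixed by two of the points (as a diameter) or three (as a circumcircle).
The farthest pair is A_1–A_6 with squared distance 450. The circle on this segment as diameter has centre (-0.5, 0.5) and r² = 450/4 = 112.5.
Check A_2: distance² to centre = 4.5 ≤ 112.5, so it lies inside.
All remaining points lie in this disk, and no smaller disk contains both endpoints, so this is the minimum enclosing circle.
r = √(112.5) ≈ 10.607.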